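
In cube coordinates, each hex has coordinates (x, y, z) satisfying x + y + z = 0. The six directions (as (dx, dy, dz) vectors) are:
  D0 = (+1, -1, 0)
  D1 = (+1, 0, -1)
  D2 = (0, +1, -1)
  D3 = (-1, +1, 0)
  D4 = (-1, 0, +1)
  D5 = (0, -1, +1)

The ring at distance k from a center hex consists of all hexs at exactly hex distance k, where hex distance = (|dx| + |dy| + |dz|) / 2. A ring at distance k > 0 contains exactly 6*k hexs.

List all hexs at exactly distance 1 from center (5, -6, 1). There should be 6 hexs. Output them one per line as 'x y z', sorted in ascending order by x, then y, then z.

Walk ring at distance 1 from (5, -6, 1):
Start at center + D4*1 = (4, -6, 2)
  hex 0: (4, -6, 2)
  hex 1: (5, -7, 2)
  hex 2: (6, -7, 1)
  hex 3: (6, -6, 0)
  hex 4: (5, -5, 0)
  hex 5: (4, -5, 1)
Sorted: 6 hexes.

Answer: 4 -6 2
4 -5 1
5 -7 2
5 -5 0
6 -7 1
6 -6 0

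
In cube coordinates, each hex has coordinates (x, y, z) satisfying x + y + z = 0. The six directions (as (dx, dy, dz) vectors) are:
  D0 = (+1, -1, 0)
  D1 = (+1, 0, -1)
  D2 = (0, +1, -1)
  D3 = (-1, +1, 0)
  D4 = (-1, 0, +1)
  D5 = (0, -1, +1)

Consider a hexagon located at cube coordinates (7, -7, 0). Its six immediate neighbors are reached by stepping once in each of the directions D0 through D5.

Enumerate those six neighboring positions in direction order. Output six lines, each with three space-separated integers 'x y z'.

Center: (7, -7, 0). Add each direction:
  D0: (7, -7, 0) + (1, -1, 0) = (8, -8, 0)
  D1: (7, -7, 0) + (1, 0, -1) = (8, -7, -1)
  D2: (7, -7, 0) + (0, 1, -1) = (7, -6, -1)
  D3: (7, -7, 0) + (-1, 1, 0) = (6, -6, 0)
  D4: (7, -7, 0) + (-1, 0, 1) = (6, -7, 1)
  D5: (7, -7, 0) + (0, -1, 1) = (7, -8, 1)

Answer: 8 -8 0
8 -7 -1
7 -6 -1
6 -6 0
6 -7 1
7 -8 1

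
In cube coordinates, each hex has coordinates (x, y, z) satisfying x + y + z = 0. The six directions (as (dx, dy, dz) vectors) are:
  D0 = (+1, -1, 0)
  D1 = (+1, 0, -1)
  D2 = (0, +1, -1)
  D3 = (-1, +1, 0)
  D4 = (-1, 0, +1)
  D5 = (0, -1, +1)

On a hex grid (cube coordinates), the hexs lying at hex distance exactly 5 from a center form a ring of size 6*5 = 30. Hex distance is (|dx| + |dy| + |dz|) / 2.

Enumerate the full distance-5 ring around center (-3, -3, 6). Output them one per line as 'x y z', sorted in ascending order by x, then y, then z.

Answer: -8 -3 11
-8 -2 10
-8 -1 9
-8 0 8
-8 1 7
-8 2 6
-7 -4 11
-7 2 5
-6 -5 11
-6 2 4
-5 -6 11
-5 2 3
-4 -7 11
-4 2 2
-3 -8 11
-3 2 1
-2 -8 10
-2 1 1
-1 -8 9
-1 0 1
0 -8 8
0 -1 1
1 -8 7
1 -2 1
2 -8 6
2 -7 5
2 -6 4
2 -5 3
2 -4 2
2 -3 1

Derivation:
Walk ring at distance 5 from (-3, -3, 6):
Start at center + D4*5 = (-8, -3, 11)
  hex 0: (-8, -3, 11)
  hex 1: (-7, -4, 11)
  hex 2: (-6, -5, 11)
  hex 3: (-5, -6, 11)
  hex 4: (-4, -7, 11)
  hex 5: (-3, -8, 11)
  hex 6: (-2, -8, 10)
  hex 7: (-1, -8, 9)
  hex 8: (0, -8, 8)
  hex 9: (1, -8, 7)
  hex 10: (2, -8, 6)
  hex 11: (2, -7, 5)
  hex 12: (2, -6, 4)
  hex 13: (2, -5, 3)
  hex 14: (2, -4, 2)
  hex 15: (2, -3, 1)
  hex 16: (1, -2, 1)
  hex 17: (0, -1, 1)
  hex 18: (-1, 0, 1)
  hex 19: (-2, 1, 1)
  hex 20: (-3, 2, 1)
  hex 21: (-4, 2, 2)
  hex 22: (-5, 2, 3)
  hex 23: (-6, 2, 4)
  hex 24: (-7, 2, 5)
  hex 25: (-8, 2, 6)
  hex 26: (-8, 1, 7)
  hex 27: (-8, 0, 8)
  hex 28: (-8, -1, 9)
  hex 29: (-8, -2, 10)
Sorted: 30 hexes.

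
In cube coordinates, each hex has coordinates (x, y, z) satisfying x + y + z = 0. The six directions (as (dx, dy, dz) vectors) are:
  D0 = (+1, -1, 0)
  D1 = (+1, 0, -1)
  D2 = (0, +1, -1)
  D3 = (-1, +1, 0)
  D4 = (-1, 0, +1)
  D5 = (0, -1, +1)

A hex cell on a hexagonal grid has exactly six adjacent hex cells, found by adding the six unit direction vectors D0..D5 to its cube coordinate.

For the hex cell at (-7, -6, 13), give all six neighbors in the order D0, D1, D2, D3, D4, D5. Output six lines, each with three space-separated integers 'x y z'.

Center: (-7, -6, 13). Add each direction:
  D0: (-7, -6, 13) + (1, -1, 0) = (-6, -7, 13)
  D1: (-7, -6, 13) + (1, 0, -1) = (-6, -6, 12)
  D2: (-7, -6, 13) + (0, 1, -1) = (-7, -5, 12)
  D3: (-7, -6, 13) + (-1, 1, 0) = (-8, -5, 13)
  D4: (-7, -6, 13) + (-1, 0, 1) = (-8, -6, 14)
  D5: (-7, -6, 13) + (0, -1, 1) = (-7, -7, 14)

Answer: -6 -7 13
-6 -6 12
-7 -5 12
-8 -5 13
-8 -6 14
-7 -7 14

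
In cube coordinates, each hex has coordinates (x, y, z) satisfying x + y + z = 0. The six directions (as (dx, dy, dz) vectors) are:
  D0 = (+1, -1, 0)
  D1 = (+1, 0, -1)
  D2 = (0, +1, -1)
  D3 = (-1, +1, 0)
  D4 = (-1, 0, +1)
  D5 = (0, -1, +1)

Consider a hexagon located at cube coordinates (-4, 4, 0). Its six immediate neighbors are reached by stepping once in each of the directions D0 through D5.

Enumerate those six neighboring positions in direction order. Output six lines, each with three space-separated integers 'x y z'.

Center: (-4, 4, 0). Add each direction:
  D0: (-4, 4, 0) + (1, -1, 0) = (-3, 3, 0)
  D1: (-4, 4, 0) + (1, 0, -1) = (-3, 4, -1)
  D2: (-4, 4, 0) + (0, 1, -1) = (-4, 5, -1)
  D3: (-4, 4, 0) + (-1, 1, 0) = (-5, 5, 0)
  D4: (-4, 4, 0) + (-1, 0, 1) = (-5, 4, 1)
  D5: (-4, 4, 0) + (0, -1, 1) = (-4, 3, 1)

Answer: -3 3 0
-3 4 -1
-4 5 -1
-5 5 0
-5 4 1
-4 3 1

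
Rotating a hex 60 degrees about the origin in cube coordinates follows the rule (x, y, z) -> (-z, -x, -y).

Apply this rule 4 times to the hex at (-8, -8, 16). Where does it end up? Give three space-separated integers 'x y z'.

Start: (-8, -8, 16)
Step 1: (-8, -8, 16) -> (-(16), -(-8), -(-8)) = (-16, 8, 8)
Step 2: (-16, 8, 8) -> (-(8), -(-16), -(8)) = (-8, 16, -8)
Step 3: (-8, 16, -8) -> (-(-8), -(-8), -(16)) = (8, 8, -16)
Step 4: (8, 8, -16) -> (-(-16), -(8), -(8)) = (16, -8, -8)

Answer: 16 -8 -8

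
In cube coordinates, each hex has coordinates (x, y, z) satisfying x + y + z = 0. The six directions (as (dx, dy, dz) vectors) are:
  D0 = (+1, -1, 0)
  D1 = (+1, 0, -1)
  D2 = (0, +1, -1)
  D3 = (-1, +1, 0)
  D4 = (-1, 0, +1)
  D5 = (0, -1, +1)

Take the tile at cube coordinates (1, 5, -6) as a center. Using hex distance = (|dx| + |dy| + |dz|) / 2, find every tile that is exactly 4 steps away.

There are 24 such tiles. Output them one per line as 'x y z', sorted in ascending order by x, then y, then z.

Walk ring at distance 4 from (1, 5, -6):
Start at center + D4*4 = (-3, 5, -2)
  hex 0: (-3, 5, -2)
  hex 1: (-2, 4, -2)
  hex 2: (-1, 3, -2)
  hex 3: (0, 2, -2)
  hex 4: (1, 1, -2)
  hex 5: (2, 1, -3)
  hex 6: (3, 1, -4)
  hex 7: (4, 1, -5)
  hex 8: (5, 1, -6)
  hex 9: (5, 2, -7)
  hex 10: (5, 3, -8)
  hex 11: (5, 4, -9)
  hex 12: (5, 5, -10)
  hex 13: (4, 6, -10)
  hex 14: (3, 7, -10)
  hex 15: (2, 8, -10)
  hex 16: (1, 9, -10)
  hex 17: (0, 9, -9)
  hex 18: (-1, 9, -8)
  hex 19: (-2, 9, -7)
  hex 20: (-3, 9, -6)
  hex 21: (-3, 8, -5)
  hex 22: (-3, 7, -4)
  hex 23: (-3, 6, -3)
Sorted: 24 hexes.

Answer: -3 5 -2
-3 6 -3
-3 7 -4
-3 8 -5
-3 9 -6
-2 4 -2
-2 9 -7
-1 3 -2
-1 9 -8
0 2 -2
0 9 -9
1 1 -2
1 9 -10
2 1 -3
2 8 -10
3 1 -4
3 7 -10
4 1 -5
4 6 -10
5 1 -6
5 2 -7
5 3 -8
5 4 -9
5 5 -10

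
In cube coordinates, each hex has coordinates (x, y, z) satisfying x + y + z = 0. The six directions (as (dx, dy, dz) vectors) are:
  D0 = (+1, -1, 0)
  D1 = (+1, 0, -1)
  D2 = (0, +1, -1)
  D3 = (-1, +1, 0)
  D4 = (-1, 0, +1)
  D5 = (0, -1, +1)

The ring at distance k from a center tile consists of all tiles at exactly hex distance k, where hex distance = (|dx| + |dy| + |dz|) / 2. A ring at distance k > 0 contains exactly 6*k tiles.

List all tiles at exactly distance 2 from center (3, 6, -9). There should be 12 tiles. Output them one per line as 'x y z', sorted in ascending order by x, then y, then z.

Answer: 1 6 -7
1 7 -8
1 8 -9
2 5 -7
2 8 -10
3 4 -7
3 8 -11
4 4 -8
4 7 -11
5 4 -9
5 5 -10
5 6 -11

Derivation:
Walk ring at distance 2 from (3, 6, -9):
Start at center + D4*2 = (1, 6, -7)
  hex 0: (1, 6, -7)
  hex 1: (2, 5, -7)
  hex 2: (3, 4, -7)
  hex 3: (4, 4, -8)
  hex 4: (5, 4, -9)
  hex 5: (5, 5, -10)
  hex 6: (5, 6, -11)
  hex 7: (4, 7, -11)
  hex 8: (3, 8, -11)
  hex 9: (2, 8, -10)
  hex 10: (1, 8, -9)
  hex 11: (1, 7, -8)
Sorted: 12 hexes.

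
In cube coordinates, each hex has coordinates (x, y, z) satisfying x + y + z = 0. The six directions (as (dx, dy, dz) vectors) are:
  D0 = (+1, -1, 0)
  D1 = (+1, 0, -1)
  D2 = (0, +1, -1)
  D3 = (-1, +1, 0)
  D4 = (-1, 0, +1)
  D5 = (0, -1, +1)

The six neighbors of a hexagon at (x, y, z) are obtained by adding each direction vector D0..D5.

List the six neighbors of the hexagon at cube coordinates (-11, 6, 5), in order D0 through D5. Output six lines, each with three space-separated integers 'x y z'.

Answer: -10 5 5
-10 6 4
-11 7 4
-12 7 5
-12 6 6
-11 5 6

Derivation:
Center: (-11, 6, 5). Add each direction:
  D0: (-11, 6, 5) + (1, -1, 0) = (-10, 5, 5)
  D1: (-11, 6, 5) + (1, 0, -1) = (-10, 6, 4)
  D2: (-11, 6, 5) + (0, 1, -1) = (-11, 7, 4)
  D3: (-11, 6, 5) + (-1, 1, 0) = (-12, 7, 5)
  D4: (-11, 6, 5) + (-1, 0, 1) = (-12, 6, 6)
  D5: (-11, 6, 5) + (0, -1, 1) = (-11, 5, 6)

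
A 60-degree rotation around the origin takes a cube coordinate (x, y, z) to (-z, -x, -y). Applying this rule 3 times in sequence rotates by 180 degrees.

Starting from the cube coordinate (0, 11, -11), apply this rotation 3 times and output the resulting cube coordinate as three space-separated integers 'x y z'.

Answer: 0 -11 11

Derivation:
Start: (0, 11, -11)
Step 1: (0, 11, -11) -> (-(-11), -(0), -(11)) = (11, 0, -11)
Step 2: (11, 0, -11) -> (-(-11), -(11), -(0)) = (11, -11, 0)
Step 3: (11, -11, 0) -> (-(0), -(11), -(-11)) = (0, -11, 11)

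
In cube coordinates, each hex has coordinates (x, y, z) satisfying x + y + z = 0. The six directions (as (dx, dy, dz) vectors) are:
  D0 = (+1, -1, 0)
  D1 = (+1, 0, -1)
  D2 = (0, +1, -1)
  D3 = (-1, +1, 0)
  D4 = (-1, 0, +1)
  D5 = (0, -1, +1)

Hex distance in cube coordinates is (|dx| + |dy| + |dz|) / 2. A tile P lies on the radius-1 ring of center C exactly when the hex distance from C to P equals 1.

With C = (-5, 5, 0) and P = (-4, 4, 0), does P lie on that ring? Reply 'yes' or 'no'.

Answer: yes

Derivation:
|px - cx| = |-4 - (-5)| = 1
|py - cy| = |4 - 5| = 1
|pz - cz| = |0 - 0| = 0
distance = (1+1+0)/2 = 2/2 = 1
radius = 1; distance == radius -> yes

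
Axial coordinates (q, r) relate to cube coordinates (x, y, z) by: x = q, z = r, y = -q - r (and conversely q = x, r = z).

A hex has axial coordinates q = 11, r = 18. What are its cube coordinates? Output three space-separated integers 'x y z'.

Answer: 11 -29 18

Derivation:
x = q = 11
z = r = 18
y = -x - z = -(11) - (18) = -29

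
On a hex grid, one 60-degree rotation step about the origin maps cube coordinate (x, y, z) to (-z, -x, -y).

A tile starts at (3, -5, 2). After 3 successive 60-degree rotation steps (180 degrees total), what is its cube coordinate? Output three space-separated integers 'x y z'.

Start: (3, -5, 2)
Step 1: (3, -5, 2) -> (-(2), -(3), -(-5)) = (-2, -3, 5)
Step 2: (-2, -3, 5) -> (-(5), -(-2), -(-3)) = (-5, 2, 3)
Step 3: (-5, 2, 3) -> (-(3), -(-5), -(2)) = (-3, 5, -2)

Answer: -3 5 -2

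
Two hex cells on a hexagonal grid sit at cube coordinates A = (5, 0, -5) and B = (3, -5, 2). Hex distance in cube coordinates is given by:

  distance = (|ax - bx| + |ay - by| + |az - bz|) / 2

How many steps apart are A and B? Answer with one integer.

|ax - bx| = |5 - 3| = 2
|ay - by| = |0 - (-5)| = 5
|az - bz| = |-5 - 2| = 7
distance = (2 + 5 + 7) / 2 = 14 / 2 = 7

Answer: 7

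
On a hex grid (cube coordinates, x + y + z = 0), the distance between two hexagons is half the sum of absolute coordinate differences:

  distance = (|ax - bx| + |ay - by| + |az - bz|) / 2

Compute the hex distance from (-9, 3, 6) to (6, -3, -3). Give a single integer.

Answer: 15

Derivation:
|ax - bx| = |-9 - 6| = 15
|ay - by| = |3 - (-3)| = 6
|az - bz| = |6 - (-3)| = 9
distance = (15 + 6 + 9) / 2 = 30 / 2 = 15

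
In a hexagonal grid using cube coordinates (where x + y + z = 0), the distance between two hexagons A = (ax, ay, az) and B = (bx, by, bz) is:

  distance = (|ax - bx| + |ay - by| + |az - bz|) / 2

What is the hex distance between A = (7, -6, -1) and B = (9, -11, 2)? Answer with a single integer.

|ax - bx| = |7 - 9| = 2
|ay - by| = |-6 - (-11)| = 5
|az - bz| = |-1 - 2| = 3
distance = (2 + 5 + 3) / 2 = 10 / 2 = 5

Answer: 5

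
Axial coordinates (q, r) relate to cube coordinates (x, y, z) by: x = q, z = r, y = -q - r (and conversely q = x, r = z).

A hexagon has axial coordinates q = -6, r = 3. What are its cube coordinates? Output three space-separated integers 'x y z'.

Answer: -6 3 3

Derivation:
x = q = -6
z = r = 3
y = -x - z = -(-6) - (3) = 3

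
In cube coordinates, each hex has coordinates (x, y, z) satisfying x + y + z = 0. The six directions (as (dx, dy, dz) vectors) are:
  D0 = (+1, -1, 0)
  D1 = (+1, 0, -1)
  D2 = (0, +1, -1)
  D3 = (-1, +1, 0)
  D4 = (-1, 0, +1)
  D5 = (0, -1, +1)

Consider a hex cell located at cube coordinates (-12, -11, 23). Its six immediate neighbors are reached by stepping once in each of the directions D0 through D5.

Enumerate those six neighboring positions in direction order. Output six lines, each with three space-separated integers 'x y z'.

Answer: -11 -12 23
-11 -11 22
-12 -10 22
-13 -10 23
-13 -11 24
-12 -12 24

Derivation:
Center: (-12, -11, 23). Add each direction:
  D0: (-12, -11, 23) + (1, -1, 0) = (-11, -12, 23)
  D1: (-12, -11, 23) + (1, 0, -1) = (-11, -11, 22)
  D2: (-12, -11, 23) + (0, 1, -1) = (-12, -10, 22)
  D3: (-12, -11, 23) + (-1, 1, 0) = (-13, -10, 23)
  D4: (-12, -11, 23) + (-1, 0, 1) = (-13, -11, 24)
  D5: (-12, -11, 23) + (0, -1, 1) = (-12, -12, 24)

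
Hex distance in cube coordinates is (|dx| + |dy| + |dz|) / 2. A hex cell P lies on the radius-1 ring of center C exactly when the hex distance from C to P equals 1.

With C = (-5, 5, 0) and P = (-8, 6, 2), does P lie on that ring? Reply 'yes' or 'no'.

Answer: no

Derivation:
|px - cx| = |-8 - (-5)| = 3
|py - cy| = |6 - 5| = 1
|pz - cz| = |2 - 0| = 2
distance = (3+1+2)/2 = 6/2 = 3
radius = 1; distance != radius -> no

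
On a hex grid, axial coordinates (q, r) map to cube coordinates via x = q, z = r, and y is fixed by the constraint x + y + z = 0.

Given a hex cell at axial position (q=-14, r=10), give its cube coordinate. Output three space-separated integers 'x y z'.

Answer: -14 4 10

Derivation:
x = q = -14
z = r = 10
y = -x - z = -(-14) - (10) = 4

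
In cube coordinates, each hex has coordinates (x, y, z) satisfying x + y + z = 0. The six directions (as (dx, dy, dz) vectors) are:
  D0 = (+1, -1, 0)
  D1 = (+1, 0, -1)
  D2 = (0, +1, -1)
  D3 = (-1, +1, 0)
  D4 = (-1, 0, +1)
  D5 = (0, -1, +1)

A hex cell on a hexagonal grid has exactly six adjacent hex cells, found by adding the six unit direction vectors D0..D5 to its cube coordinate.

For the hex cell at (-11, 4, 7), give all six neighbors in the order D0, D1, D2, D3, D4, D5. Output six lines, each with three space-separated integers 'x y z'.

Center: (-11, 4, 7). Add each direction:
  D0: (-11, 4, 7) + (1, -1, 0) = (-10, 3, 7)
  D1: (-11, 4, 7) + (1, 0, -1) = (-10, 4, 6)
  D2: (-11, 4, 7) + (0, 1, -1) = (-11, 5, 6)
  D3: (-11, 4, 7) + (-1, 1, 0) = (-12, 5, 7)
  D4: (-11, 4, 7) + (-1, 0, 1) = (-12, 4, 8)
  D5: (-11, 4, 7) + (0, -1, 1) = (-11, 3, 8)

Answer: -10 3 7
-10 4 6
-11 5 6
-12 5 7
-12 4 8
-11 3 8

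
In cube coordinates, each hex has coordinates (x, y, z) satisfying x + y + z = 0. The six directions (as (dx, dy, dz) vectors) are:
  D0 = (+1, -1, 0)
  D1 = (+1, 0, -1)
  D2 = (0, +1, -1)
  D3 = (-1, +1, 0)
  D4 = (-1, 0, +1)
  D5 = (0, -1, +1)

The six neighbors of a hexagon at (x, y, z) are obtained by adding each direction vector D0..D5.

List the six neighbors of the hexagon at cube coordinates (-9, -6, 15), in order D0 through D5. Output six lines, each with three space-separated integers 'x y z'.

Answer: -8 -7 15
-8 -6 14
-9 -5 14
-10 -5 15
-10 -6 16
-9 -7 16

Derivation:
Center: (-9, -6, 15). Add each direction:
  D0: (-9, -6, 15) + (1, -1, 0) = (-8, -7, 15)
  D1: (-9, -6, 15) + (1, 0, -1) = (-8, -6, 14)
  D2: (-9, -6, 15) + (0, 1, -1) = (-9, -5, 14)
  D3: (-9, -6, 15) + (-1, 1, 0) = (-10, -5, 15)
  D4: (-9, -6, 15) + (-1, 0, 1) = (-10, -6, 16)
  D5: (-9, -6, 15) + (0, -1, 1) = (-9, -7, 16)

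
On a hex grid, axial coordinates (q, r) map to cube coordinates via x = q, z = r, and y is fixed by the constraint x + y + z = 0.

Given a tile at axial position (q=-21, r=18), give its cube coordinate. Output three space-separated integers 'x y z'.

Answer: -21 3 18

Derivation:
x = q = -21
z = r = 18
y = -x - z = -(-21) - (18) = 3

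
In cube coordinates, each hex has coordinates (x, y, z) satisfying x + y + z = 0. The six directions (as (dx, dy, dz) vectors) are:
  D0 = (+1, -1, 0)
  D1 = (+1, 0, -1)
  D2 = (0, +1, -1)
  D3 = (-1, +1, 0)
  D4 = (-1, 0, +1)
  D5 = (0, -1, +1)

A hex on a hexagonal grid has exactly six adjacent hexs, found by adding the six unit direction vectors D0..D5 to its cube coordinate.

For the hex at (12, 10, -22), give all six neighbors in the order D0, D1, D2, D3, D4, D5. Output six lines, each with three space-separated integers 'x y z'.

Center: (12, 10, -22). Add each direction:
  D0: (12, 10, -22) + (1, -1, 0) = (13, 9, -22)
  D1: (12, 10, -22) + (1, 0, -1) = (13, 10, -23)
  D2: (12, 10, -22) + (0, 1, -1) = (12, 11, -23)
  D3: (12, 10, -22) + (-1, 1, 0) = (11, 11, -22)
  D4: (12, 10, -22) + (-1, 0, 1) = (11, 10, -21)
  D5: (12, 10, -22) + (0, -1, 1) = (12, 9, -21)

Answer: 13 9 -22
13 10 -23
12 11 -23
11 11 -22
11 10 -21
12 9 -21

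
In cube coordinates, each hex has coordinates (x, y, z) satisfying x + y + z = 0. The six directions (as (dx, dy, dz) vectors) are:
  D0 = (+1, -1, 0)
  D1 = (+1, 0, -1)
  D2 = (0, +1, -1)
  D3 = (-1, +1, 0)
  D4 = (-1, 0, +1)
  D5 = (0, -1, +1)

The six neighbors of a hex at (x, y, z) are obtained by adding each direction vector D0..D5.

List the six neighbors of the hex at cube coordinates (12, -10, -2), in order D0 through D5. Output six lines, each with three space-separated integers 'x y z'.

Answer: 13 -11 -2
13 -10 -3
12 -9 -3
11 -9 -2
11 -10 -1
12 -11 -1

Derivation:
Center: (12, -10, -2). Add each direction:
  D0: (12, -10, -2) + (1, -1, 0) = (13, -11, -2)
  D1: (12, -10, -2) + (1, 0, -1) = (13, -10, -3)
  D2: (12, -10, -2) + (0, 1, -1) = (12, -9, -3)
  D3: (12, -10, -2) + (-1, 1, 0) = (11, -9, -2)
  D4: (12, -10, -2) + (-1, 0, 1) = (11, -10, -1)
  D5: (12, -10, -2) + (0, -1, 1) = (12, -11, -1)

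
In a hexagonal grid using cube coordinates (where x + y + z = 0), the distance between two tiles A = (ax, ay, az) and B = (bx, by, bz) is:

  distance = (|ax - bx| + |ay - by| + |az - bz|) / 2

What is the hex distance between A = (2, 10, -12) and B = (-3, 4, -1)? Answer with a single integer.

Answer: 11

Derivation:
|ax - bx| = |2 - (-3)| = 5
|ay - by| = |10 - 4| = 6
|az - bz| = |-12 - (-1)| = 11
distance = (5 + 6 + 11) / 2 = 22 / 2 = 11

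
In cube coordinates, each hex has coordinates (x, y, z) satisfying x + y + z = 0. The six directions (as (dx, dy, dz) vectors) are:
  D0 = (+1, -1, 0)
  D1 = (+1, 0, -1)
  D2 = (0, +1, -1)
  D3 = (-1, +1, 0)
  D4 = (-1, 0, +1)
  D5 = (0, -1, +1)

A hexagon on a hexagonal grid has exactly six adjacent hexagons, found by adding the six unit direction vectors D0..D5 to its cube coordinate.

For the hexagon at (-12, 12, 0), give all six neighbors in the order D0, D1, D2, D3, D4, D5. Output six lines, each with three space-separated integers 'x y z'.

Center: (-12, 12, 0). Add each direction:
  D0: (-12, 12, 0) + (1, -1, 0) = (-11, 11, 0)
  D1: (-12, 12, 0) + (1, 0, -1) = (-11, 12, -1)
  D2: (-12, 12, 0) + (0, 1, -1) = (-12, 13, -1)
  D3: (-12, 12, 0) + (-1, 1, 0) = (-13, 13, 0)
  D4: (-12, 12, 0) + (-1, 0, 1) = (-13, 12, 1)
  D5: (-12, 12, 0) + (0, -1, 1) = (-12, 11, 1)

Answer: -11 11 0
-11 12 -1
-12 13 -1
-13 13 0
-13 12 1
-12 11 1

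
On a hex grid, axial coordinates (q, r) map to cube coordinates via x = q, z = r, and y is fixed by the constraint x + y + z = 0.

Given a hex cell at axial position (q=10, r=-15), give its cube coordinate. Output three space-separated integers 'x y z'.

x = q = 10
z = r = -15
y = -x - z = -(10) - (-15) = 5

Answer: 10 5 -15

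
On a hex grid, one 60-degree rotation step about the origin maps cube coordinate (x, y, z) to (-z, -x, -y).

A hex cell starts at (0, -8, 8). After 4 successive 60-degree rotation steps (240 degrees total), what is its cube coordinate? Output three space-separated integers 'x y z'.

Start: (0, -8, 8)
Step 1: (0, -8, 8) -> (-(8), -(0), -(-8)) = (-8, 0, 8)
Step 2: (-8, 0, 8) -> (-(8), -(-8), -(0)) = (-8, 8, 0)
Step 3: (-8, 8, 0) -> (-(0), -(-8), -(8)) = (0, 8, -8)
Step 4: (0, 8, -8) -> (-(-8), -(0), -(8)) = (8, 0, -8)

Answer: 8 0 -8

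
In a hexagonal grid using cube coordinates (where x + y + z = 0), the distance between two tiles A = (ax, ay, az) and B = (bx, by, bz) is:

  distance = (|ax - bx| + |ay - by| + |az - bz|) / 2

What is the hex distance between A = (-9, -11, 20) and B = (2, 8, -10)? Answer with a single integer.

|ax - bx| = |-9 - 2| = 11
|ay - by| = |-11 - 8| = 19
|az - bz| = |20 - (-10)| = 30
distance = (11 + 19 + 30) / 2 = 60 / 2 = 30

Answer: 30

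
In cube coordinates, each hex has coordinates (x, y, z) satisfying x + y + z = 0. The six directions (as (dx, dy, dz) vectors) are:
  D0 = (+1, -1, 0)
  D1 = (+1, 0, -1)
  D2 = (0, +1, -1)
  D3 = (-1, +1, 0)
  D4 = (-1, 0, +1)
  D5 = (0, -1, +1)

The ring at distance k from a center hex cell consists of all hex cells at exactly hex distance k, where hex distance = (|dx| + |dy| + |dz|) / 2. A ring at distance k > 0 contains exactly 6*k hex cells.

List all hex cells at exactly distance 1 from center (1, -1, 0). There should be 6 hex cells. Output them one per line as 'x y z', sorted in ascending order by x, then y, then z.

Walk ring at distance 1 from (1, -1, 0):
Start at center + D4*1 = (0, -1, 1)
  hex 0: (0, -1, 1)
  hex 1: (1, -2, 1)
  hex 2: (2, -2, 0)
  hex 3: (2, -1, -1)
  hex 4: (1, 0, -1)
  hex 5: (0, 0, 0)
Sorted: 6 hexes.

Answer: 0 -1 1
0 0 0
1 -2 1
1 0 -1
2 -2 0
2 -1 -1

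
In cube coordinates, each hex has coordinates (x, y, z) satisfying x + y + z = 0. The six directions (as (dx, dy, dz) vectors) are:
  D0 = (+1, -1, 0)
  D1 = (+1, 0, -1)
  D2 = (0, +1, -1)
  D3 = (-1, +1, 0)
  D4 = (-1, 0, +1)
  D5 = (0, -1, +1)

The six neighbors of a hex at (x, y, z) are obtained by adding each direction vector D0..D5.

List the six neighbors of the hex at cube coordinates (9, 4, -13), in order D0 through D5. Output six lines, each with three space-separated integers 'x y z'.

Center: (9, 4, -13). Add each direction:
  D0: (9, 4, -13) + (1, -1, 0) = (10, 3, -13)
  D1: (9, 4, -13) + (1, 0, -1) = (10, 4, -14)
  D2: (9, 4, -13) + (0, 1, -1) = (9, 5, -14)
  D3: (9, 4, -13) + (-1, 1, 0) = (8, 5, -13)
  D4: (9, 4, -13) + (-1, 0, 1) = (8, 4, -12)
  D5: (9, 4, -13) + (0, -1, 1) = (9, 3, -12)

Answer: 10 3 -13
10 4 -14
9 5 -14
8 5 -13
8 4 -12
9 3 -12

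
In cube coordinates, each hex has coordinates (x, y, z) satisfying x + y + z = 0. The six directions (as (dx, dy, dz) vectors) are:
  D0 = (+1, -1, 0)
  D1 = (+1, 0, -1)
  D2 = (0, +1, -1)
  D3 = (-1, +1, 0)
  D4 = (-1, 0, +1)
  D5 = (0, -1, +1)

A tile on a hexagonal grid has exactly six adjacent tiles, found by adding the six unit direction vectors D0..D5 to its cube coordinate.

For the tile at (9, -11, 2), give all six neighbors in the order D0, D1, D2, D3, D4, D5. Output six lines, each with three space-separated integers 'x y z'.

Center: (9, -11, 2). Add each direction:
  D0: (9, -11, 2) + (1, -1, 0) = (10, -12, 2)
  D1: (9, -11, 2) + (1, 0, -1) = (10, -11, 1)
  D2: (9, -11, 2) + (0, 1, -1) = (9, -10, 1)
  D3: (9, -11, 2) + (-1, 1, 0) = (8, -10, 2)
  D4: (9, -11, 2) + (-1, 0, 1) = (8, -11, 3)
  D5: (9, -11, 2) + (0, -1, 1) = (9, -12, 3)

Answer: 10 -12 2
10 -11 1
9 -10 1
8 -10 2
8 -11 3
9 -12 3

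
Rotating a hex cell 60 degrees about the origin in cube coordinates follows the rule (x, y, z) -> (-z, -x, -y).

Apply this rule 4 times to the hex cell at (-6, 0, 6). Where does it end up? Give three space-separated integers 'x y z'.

Start: (-6, 0, 6)
Step 1: (-6, 0, 6) -> (-(6), -(-6), -(0)) = (-6, 6, 0)
Step 2: (-6, 6, 0) -> (-(0), -(-6), -(6)) = (0, 6, -6)
Step 3: (0, 6, -6) -> (-(-6), -(0), -(6)) = (6, 0, -6)
Step 4: (6, 0, -6) -> (-(-6), -(6), -(0)) = (6, -6, 0)

Answer: 6 -6 0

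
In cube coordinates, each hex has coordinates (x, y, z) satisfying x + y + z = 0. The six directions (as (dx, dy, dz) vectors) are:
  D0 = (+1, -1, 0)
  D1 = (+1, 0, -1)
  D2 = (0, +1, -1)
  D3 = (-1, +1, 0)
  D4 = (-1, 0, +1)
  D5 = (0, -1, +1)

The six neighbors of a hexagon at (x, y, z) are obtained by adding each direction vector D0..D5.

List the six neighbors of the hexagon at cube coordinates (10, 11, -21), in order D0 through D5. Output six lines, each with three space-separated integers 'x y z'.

Answer: 11 10 -21
11 11 -22
10 12 -22
9 12 -21
9 11 -20
10 10 -20

Derivation:
Center: (10, 11, -21). Add each direction:
  D0: (10, 11, -21) + (1, -1, 0) = (11, 10, -21)
  D1: (10, 11, -21) + (1, 0, -1) = (11, 11, -22)
  D2: (10, 11, -21) + (0, 1, -1) = (10, 12, -22)
  D3: (10, 11, -21) + (-1, 1, 0) = (9, 12, -21)
  D4: (10, 11, -21) + (-1, 0, 1) = (9, 11, -20)
  D5: (10, 11, -21) + (0, -1, 1) = (10, 10, -20)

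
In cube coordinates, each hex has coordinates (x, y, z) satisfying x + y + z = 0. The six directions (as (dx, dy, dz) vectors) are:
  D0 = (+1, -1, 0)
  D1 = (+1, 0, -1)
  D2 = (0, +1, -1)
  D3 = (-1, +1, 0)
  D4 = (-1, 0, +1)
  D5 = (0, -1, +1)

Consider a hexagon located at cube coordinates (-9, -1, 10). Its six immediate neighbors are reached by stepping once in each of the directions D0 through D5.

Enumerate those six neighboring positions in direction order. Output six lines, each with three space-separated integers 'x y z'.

Answer: -8 -2 10
-8 -1 9
-9 0 9
-10 0 10
-10 -1 11
-9 -2 11

Derivation:
Center: (-9, -1, 10). Add each direction:
  D0: (-9, -1, 10) + (1, -1, 0) = (-8, -2, 10)
  D1: (-9, -1, 10) + (1, 0, -1) = (-8, -1, 9)
  D2: (-9, -1, 10) + (0, 1, -1) = (-9, 0, 9)
  D3: (-9, -1, 10) + (-1, 1, 0) = (-10, 0, 10)
  D4: (-9, -1, 10) + (-1, 0, 1) = (-10, -1, 11)
  D5: (-9, -1, 10) + (0, -1, 1) = (-9, -2, 11)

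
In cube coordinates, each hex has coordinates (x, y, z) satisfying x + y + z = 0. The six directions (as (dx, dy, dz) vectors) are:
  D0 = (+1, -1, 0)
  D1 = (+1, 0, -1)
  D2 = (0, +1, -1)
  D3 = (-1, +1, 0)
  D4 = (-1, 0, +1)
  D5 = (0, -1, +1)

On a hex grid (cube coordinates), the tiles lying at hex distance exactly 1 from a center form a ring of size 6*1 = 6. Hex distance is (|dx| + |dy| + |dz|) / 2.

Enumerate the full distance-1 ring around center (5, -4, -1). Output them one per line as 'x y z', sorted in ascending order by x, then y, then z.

Walk ring at distance 1 from (5, -4, -1):
Start at center + D4*1 = (4, -4, 0)
  hex 0: (4, -4, 0)
  hex 1: (5, -5, 0)
  hex 2: (6, -5, -1)
  hex 3: (6, -4, -2)
  hex 4: (5, -3, -2)
  hex 5: (4, -3, -1)
Sorted: 6 hexes.

Answer: 4 -4 0
4 -3 -1
5 -5 0
5 -3 -2
6 -5 -1
6 -4 -2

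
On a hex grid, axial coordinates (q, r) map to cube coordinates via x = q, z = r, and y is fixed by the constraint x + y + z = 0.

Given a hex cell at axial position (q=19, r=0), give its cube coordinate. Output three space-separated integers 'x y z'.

Answer: 19 -19 0

Derivation:
x = q = 19
z = r = 0
y = -x - z = -(19) - (0) = -19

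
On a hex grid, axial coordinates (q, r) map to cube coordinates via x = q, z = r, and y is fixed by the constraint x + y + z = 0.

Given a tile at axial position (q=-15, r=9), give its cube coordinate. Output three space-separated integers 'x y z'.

Answer: -15 6 9

Derivation:
x = q = -15
z = r = 9
y = -x - z = -(-15) - (9) = 6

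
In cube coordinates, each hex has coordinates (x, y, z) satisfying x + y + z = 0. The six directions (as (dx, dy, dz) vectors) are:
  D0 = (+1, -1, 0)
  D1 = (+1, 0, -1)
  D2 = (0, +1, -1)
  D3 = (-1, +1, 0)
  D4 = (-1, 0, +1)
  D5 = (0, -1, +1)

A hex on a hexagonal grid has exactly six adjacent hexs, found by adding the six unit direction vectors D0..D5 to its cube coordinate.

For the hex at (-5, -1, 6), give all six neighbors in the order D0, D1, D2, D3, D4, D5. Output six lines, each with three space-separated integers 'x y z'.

Center: (-5, -1, 6). Add each direction:
  D0: (-5, -1, 6) + (1, -1, 0) = (-4, -2, 6)
  D1: (-5, -1, 6) + (1, 0, -1) = (-4, -1, 5)
  D2: (-5, -1, 6) + (0, 1, -1) = (-5, 0, 5)
  D3: (-5, -1, 6) + (-1, 1, 0) = (-6, 0, 6)
  D4: (-5, -1, 6) + (-1, 0, 1) = (-6, -1, 7)
  D5: (-5, -1, 6) + (0, -1, 1) = (-5, -2, 7)

Answer: -4 -2 6
-4 -1 5
-5 0 5
-6 0 6
-6 -1 7
-5 -2 7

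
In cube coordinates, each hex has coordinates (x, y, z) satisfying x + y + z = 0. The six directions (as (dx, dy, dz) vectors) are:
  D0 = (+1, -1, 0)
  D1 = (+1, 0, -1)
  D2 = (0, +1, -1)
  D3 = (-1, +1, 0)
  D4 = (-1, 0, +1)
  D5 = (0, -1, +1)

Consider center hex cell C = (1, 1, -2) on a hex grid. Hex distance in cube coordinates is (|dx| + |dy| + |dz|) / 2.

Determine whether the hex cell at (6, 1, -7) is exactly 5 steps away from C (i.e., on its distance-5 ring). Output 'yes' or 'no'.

|px - cx| = |6 - 1| = 5
|py - cy| = |1 - 1| = 0
|pz - cz| = |-7 - (-2)| = 5
distance = (5+0+5)/2 = 10/2 = 5
radius = 5; distance == radius -> yes

Answer: yes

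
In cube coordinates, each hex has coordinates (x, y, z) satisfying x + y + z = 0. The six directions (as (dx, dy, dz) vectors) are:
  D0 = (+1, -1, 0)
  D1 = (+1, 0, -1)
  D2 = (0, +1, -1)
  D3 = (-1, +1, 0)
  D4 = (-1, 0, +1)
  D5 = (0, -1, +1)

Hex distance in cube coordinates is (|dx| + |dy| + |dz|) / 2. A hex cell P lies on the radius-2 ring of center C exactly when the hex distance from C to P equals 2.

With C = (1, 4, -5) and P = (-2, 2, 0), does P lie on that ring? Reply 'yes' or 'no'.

|px - cx| = |-2 - 1| = 3
|py - cy| = |2 - 4| = 2
|pz - cz| = |0 - (-5)| = 5
distance = (3+2+5)/2 = 10/2 = 5
radius = 2; distance != radius -> no

Answer: no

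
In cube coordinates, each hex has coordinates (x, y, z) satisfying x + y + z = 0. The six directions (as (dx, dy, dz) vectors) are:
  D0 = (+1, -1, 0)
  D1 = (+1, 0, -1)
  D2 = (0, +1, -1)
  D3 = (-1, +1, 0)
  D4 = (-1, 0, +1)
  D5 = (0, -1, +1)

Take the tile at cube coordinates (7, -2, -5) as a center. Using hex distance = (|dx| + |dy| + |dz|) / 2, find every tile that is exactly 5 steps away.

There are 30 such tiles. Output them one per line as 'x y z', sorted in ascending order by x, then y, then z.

Answer: 2 -2 0
2 -1 -1
2 0 -2
2 1 -3
2 2 -4
2 3 -5
3 -3 0
3 3 -6
4 -4 0
4 3 -7
5 -5 0
5 3 -8
6 -6 0
6 3 -9
7 -7 0
7 3 -10
8 -7 -1
8 2 -10
9 -7 -2
9 1 -10
10 -7 -3
10 0 -10
11 -7 -4
11 -1 -10
12 -7 -5
12 -6 -6
12 -5 -7
12 -4 -8
12 -3 -9
12 -2 -10

Derivation:
Walk ring at distance 5 from (7, -2, -5):
Start at center + D4*5 = (2, -2, 0)
  hex 0: (2, -2, 0)
  hex 1: (3, -3, 0)
  hex 2: (4, -4, 0)
  hex 3: (5, -5, 0)
  hex 4: (6, -6, 0)
  hex 5: (7, -7, 0)
  hex 6: (8, -7, -1)
  hex 7: (9, -7, -2)
  hex 8: (10, -7, -3)
  hex 9: (11, -7, -4)
  hex 10: (12, -7, -5)
  hex 11: (12, -6, -6)
  hex 12: (12, -5, -7)
  hex 13: (12, -4, -8)
  hex 14: (12, -3, -9)
  hex 15: (12, -2, -10)
  hex 16: (11, -1, -10)
  hex 17: (10, 0, -10)
  hex 18: (9, 1, -10)
  hex 19: (8, 2, -10)
  hex 20: (7, 3, -10)
  hex 21: (6, 3, -9)
  hex 22: (5, 3, -8)
  hex 23: (4, 3, -7)
  hex 24: (3, 3, -6)
  hex 25: (2, 3, -5)
  hex 26: (2, 2, -4)
  hex 27: (2, 1, -3)
  hex 28: (2, 0, -2)
  hex 29: (2, -1, -1)
Sorted: 30 hexes.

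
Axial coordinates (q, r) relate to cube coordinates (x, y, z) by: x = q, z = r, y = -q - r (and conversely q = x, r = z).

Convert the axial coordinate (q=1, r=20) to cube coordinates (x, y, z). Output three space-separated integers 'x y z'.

Answer: 1 -21 20

Derivation:
x = q = 1
z = r = 20
y = -x - z = -(1) - (20) = -21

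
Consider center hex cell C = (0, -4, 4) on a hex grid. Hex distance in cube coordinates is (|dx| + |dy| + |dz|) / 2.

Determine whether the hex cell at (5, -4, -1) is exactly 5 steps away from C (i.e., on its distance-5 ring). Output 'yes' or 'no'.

|px - cx| = |5 - 0| = 5
|py - cy| = |-4 - (-4)| = 0
|pz - cz| = |-1 - 4| = 5
distance = (5+0+5)/2 = 10/2 = 5
radius = 5; distance == radius -> yes

Answer: yes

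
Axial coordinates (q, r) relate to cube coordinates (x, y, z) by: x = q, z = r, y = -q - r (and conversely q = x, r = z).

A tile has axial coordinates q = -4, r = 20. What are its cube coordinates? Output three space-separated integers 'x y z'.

Answer: -4 -16 20

Derivation:
x = q = -4
z = r = 20
y = -x - z = -(-4) - (20) = -16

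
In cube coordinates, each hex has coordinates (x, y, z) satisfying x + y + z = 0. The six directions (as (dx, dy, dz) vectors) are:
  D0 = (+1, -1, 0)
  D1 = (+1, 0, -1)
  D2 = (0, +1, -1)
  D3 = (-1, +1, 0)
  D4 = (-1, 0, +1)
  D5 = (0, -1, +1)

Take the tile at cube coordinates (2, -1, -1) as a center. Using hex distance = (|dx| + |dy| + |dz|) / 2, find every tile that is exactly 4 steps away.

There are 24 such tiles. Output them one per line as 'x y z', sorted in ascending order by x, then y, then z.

Answer: -2 -1 3
-2 0 2
-2 1 1
-2 2 0
-2 3 -1
-1 -2 3
-1 3 -2
0 -3 3
0 3 -3
1 -4 3
1 3 -4
2 -5 3
2 3 -5
3 -5 2
3 2 -5
4 -5 1
4 1 -5
5 -5 0
5 0 -5
6 -5 -1
6 -4 -2
6 -3 -3
6 -2 -4
6 -1 -5

Derivation:
Walk ring at distance 4 from (2, -1, -1):
Start at center + D4*4 = (-2, -1, 3)
  hex 0: (-2, -1, 3)
  hex 1: (-1, -2, 3)
  hex 2: (0, -3, 3)
  hex 3: (1, -4, 3)
  hex 4: (2, -5, 3)
  hex 5: (3, -5, 2)
  hex 6: (4, -5, 1)
  hex 7: (5, -5, 0)
  hex 8: (6, -5, -1)
  hex 9: (6, -4, -2)
  hex 10: (6, -3, -3)
  hex 11: (6, -2, -4)
  hex 12: (6, -1, -5)
  hex 13: (5, 0, -5)
  hex 14: (4, 1, -5)
  hex 15: (3, 2, -5)
  hex 16: (2, 3, -5)
  hex 17: (1, 3, -4)
  hex 18: (0, 3, -3)
  hex 19: (-1, 3, -2)
  hex 20: (-2, 3, -1)
  hex 21: (-2, 2, 0)
  hex 22: (-2, 1, 1)
  hex 23: (-2, 0, 2)
Sorted: 24 hexes.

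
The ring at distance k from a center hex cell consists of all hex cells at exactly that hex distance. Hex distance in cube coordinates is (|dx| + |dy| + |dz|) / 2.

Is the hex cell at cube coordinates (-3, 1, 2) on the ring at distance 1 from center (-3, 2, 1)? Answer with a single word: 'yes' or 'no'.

Answer: yes

Derivation:
|px - cx| = |-3 - (-3)| = 0
|py - cy| = |1 - 2| = 1
|pz - cz| = |2 - 1| = 1
distance = (0+1+1)/2 = 2/2 = 1
radius = 1; distance == radius -> yes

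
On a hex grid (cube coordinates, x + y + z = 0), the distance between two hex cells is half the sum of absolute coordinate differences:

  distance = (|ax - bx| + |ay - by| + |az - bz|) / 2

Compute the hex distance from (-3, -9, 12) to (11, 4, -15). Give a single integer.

|ax - bx| = |-3 - 11| = 14
|ay - by| = |-9 - 4| = 13
|az - bz| = |12 - (-15)| = 27
distance = (14 + 13 + 27) / 2 = 54 / 2 = 27

Answer: 27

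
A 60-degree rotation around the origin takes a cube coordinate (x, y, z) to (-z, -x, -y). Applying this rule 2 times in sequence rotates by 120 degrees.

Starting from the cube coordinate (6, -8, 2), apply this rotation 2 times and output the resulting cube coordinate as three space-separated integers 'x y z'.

Answer: -8 2 6

Derivation:
Start: (6, -8, 2)
Step 1: (6, -8, 2) -> (-(2), -(6), -(-8)) = (-2, -6, 8)
Step 2: (-2, -6, 8) -> (-(8), -(-2), -(-6)) = (-8, 2, 6)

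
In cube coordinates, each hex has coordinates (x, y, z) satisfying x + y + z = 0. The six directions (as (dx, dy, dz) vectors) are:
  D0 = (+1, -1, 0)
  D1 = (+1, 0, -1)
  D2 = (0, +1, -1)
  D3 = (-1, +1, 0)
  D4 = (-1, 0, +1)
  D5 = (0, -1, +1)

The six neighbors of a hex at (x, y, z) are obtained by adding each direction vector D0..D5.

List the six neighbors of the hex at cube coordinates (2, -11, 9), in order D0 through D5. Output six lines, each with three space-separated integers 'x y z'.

Center: (2, -11, 9). Add each direction:
  D0: (2, -11, 9) + (1, -1, 0) = (3, -12, 9)
  D1: (2, -11, 9) + (1, 0, -1) = (3, -11, 8)
  D2: (2, -11, 9) + (0, 1, -1) = (2, -10, 8)
  D3: (2, -11, 9) + (-1, 1, 0) = (1, -10, 9)
  D4: (2, -11, 9) + (-1, 0, 1) = (1, -11, 10)
  D5: (2, -11, 9) + (0, -1, 1) = (2, -12, 10)

Answer: 3 -12 9
3 -11 8
2 -10 8
1 -10 9
1 -11 10
2 -12 10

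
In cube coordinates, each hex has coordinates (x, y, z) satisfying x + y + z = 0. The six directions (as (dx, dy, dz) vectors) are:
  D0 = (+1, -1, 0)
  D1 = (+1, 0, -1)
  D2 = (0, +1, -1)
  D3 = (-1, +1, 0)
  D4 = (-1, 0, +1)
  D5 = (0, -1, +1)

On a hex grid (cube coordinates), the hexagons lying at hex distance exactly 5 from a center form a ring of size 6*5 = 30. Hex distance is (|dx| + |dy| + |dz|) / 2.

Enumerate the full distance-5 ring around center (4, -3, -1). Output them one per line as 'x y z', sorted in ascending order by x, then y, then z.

Walk ring at distance 5 from (4, -3, -1):
Start at center + D4*5 = (-1, -3, 4)
  hex 0: (-1, -3, 4)
  hex 1: (0, -4, 4)
  hex 2: (1, -5, 4)
  hex 3: (2, -6, 4)
  hex 4: (3, -7, 4)
  hex 5: (4, -8, 4)
  hex 6: (5, -8, 3)
  hex 7: (6, -8, 2)
  hex 8: (7, -8, 1)
  hex 9: (8, -8, 0)
  hex 10: (9, -8, -1)
  hex 11: (9, -7, -2)
  hex 12: (9, -6, -3)
  hex 13: (9, -5, -4)
  hex 14: (9, -4, -5)
  hex 15: (9, -3, -6)
  hex 16: (8, -2, -6)
  hex 17: (7, -1, -6)
  hex 18: (6, 0, -6)
  hex 19: (5, 1, -6)
  hex 20: (4, 2, -6)
  hex 21: (3, 2, -5)
  hex 22: (2, 2, -4)
  hex 23: (1, 2, -3)
  hex 24: (0, 2, -2)
  hex 25: (-1, 2, -1)
  hex 26: (-1, 1, 0)
  hex 27: (-1, 0, 1)
  hex 28: (-1, -1, 2)
  hex 29: (-1, -2, 3)
Sorted: 30 hexes.

Answer: -1 -3 4
-1 -2 3
-1 -1 2
-1 0 1
-1 1 0
-1 2 -1
0 -4 4
0 2 -2
1 -5 4
1 2 -3
2 -6 4
2 2 -4
3 -7 4
3 2 -5
4 -8 4
4 2 -6
5 -8 3
5 1 -6
6 -8 2
6 0 -6
7 -8 1
7 -1 -6
8 -8 0
8 -2 -6
9 -8 -1
9 -7 -2
9 -6 -3
9 -5 -4
9 -4 -5
9 -3 -6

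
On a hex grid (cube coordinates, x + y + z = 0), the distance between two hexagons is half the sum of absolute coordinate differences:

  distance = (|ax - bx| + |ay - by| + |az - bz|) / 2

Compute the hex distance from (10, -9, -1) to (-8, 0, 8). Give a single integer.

|ax - bx| = |10 - (-8)| = 18
|ay - by| = |-9 - 0| = 9
|az - bz| = |-1 - 8| = 9
distance = (18 + 9 + 9) / 2 = 36 / 2 = 18

Answer: 18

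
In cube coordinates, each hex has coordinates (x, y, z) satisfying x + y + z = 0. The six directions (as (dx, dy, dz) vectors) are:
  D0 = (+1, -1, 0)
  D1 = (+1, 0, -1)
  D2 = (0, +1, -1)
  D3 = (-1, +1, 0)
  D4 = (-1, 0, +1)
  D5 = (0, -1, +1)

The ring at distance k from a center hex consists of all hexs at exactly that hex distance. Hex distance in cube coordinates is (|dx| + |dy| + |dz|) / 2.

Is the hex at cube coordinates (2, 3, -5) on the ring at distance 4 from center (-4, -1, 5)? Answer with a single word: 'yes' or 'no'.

Answer: no

Derivation:
|px - cx| = |2 - (-4)| = 6
|py - cy| = |3 - (-1)| = 4
|pz - cz| = |-5 - 5| = 10
distance = (6+4+10)/2 = 20/2 = 10
radius = 4; distance != radius -> no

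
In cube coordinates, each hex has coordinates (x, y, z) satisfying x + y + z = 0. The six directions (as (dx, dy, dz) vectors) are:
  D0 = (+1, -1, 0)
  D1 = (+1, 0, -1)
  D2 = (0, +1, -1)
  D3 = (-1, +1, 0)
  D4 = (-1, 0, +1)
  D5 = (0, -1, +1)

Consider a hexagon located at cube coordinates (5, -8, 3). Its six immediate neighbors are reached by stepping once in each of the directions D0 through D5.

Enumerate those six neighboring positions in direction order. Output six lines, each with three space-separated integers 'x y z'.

Center: (5, -8, 3). Add each direction:
  D0: (5, -8, 3) + (1, -1, 0) = (6, -9, 3)
  D1: (5, -8, 3) + (1, 0, -1) = (6, -8, 2)
  D2: (5, -8, 3) + (0, 1, -1) = (5, -7, 2)
  D3: (5, -8, 3) + (-1, 1, 0) = (4, -7, 3)
  D4: (5, -8, 3) + (-1, 0, 1) = (4, -8, 4)
  D5: (5, -8, 3) + (0, -1, 1) = (5, -9, 4)

Answer: 6 -9 3
6 -8 2
5 -7 2
4 -7 3
4 -8 4
5 -9 4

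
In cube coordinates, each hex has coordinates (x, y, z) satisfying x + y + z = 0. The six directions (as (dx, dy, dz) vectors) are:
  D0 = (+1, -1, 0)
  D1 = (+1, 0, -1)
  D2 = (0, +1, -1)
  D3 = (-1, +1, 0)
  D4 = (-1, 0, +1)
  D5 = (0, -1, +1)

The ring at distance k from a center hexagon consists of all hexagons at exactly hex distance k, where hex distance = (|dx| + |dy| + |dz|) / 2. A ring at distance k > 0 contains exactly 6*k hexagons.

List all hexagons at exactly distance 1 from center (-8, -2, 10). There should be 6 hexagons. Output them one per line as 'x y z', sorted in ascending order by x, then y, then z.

Answer: -9 -2 11
-9 -1 10
-8 -3 11
-8 -1 9
-7 -3 10
-7 -2 9

Derivation:
Walk ring at distance 1 from (-8, -2, 10):
Start at center + D4*1 = (-9, -2, 11)
  hex 0: (-9, -2, 11)
  hex 1: (-8, -3, 11)
  hex 2: (-7, -3, 10)
  hex 3: (-7, -2, 9)
  hex 4: (-8, -1, 9)
  hex 5: (-9, -1, 10)
Sorted: 6 hexes.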